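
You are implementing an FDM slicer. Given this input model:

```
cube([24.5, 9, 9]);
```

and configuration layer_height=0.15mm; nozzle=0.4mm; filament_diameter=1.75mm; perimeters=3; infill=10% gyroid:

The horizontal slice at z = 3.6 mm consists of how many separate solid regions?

1

At z = 3.6 mm: the cube (footprint 24.5×9) is included at this height. The result has 1 disconnected region.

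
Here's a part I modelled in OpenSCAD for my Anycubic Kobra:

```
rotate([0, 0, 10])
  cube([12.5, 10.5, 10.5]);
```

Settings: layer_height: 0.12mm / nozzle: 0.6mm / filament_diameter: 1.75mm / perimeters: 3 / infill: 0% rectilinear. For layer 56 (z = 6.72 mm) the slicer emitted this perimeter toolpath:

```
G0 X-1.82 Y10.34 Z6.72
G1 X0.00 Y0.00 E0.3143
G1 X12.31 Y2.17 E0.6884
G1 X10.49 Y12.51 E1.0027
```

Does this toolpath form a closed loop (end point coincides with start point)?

Start point (G0): (-1.82, 10.34). End point (last G1): the path does not return to the start — open.

no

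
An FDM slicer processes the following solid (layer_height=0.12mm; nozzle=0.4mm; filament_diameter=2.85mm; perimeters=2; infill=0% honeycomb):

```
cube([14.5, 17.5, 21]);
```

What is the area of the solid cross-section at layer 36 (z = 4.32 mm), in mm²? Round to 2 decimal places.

At z = 4.32 mm: the cube (footprint 14.5×17.5) is included at this height (area 253.75 mm²). Overall, the cross-section is a single solid region. Net area = 253.75 mm².

253.75 mm²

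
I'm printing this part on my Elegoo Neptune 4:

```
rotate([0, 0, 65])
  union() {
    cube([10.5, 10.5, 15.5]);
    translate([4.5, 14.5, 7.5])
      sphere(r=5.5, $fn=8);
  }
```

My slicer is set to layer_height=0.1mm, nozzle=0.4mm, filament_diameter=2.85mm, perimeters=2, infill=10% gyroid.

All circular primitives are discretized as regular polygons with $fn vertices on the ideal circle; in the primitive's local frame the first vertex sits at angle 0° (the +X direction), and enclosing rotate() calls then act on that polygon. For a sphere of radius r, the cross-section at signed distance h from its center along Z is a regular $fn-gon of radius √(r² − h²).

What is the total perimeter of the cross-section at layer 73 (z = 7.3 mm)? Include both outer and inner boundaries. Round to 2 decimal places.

60.61 mm

At z = 7.3 mm: the cube (footprint 10.5×10.5) is included at this height (perimeter 42.00 mm); the r=5.5 sphere at (4.5, 14.5) contributes a regular 8-gon of circumradius √(5.5²−0.2²) = 5.496 (perimeter = 2·8·5.496·sin(180°/8) = 33.65 mm); Taking the union: the regions partially overlap (shared area 5.41 mm²), so the edge portions inside another operand are dropped and the merged outline is re-measured after clipping — boundary = 60.61 mm; (whole slice rotated 65° about Z — lengths, areas and connectivity unchanged). Overall, the cross-section is a single solid region. Total boundary length (outer) = 60.61 mm.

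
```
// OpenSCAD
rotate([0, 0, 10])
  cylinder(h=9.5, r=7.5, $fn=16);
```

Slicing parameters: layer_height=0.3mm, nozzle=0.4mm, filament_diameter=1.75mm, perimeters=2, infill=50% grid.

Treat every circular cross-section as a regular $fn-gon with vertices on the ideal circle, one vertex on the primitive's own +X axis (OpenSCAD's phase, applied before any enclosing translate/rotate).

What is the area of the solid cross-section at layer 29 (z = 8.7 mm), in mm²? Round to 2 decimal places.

172.21 mm²

At z = 8.7 mm: the r=7.5 cylinder contributes a regular 16-gon of circumradius 7.5 (area = (16/2)·7.500²·sin(360°/16) = 172.21 mm²); (whole slice rotated 10° about Z — lengths, areas and connectivity unchanged). Overall, the cross-section is a single solid region. Net area = 172.21 mm².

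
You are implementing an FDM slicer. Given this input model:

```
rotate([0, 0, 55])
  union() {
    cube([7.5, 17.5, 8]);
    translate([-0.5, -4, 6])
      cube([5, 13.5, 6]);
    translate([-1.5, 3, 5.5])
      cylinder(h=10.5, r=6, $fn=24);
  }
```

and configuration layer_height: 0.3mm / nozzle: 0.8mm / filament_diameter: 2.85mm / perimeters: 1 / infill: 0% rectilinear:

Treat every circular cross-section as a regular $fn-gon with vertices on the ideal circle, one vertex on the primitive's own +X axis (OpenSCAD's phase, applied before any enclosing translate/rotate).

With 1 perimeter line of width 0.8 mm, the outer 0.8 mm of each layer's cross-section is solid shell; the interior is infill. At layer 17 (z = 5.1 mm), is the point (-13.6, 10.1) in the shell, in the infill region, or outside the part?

At z = 5.1 mm: the cube is present — its section is the full 7.5×17.5 rectangle; the cube at (-0.5, -4) is absent (z outside [6, 12]); the cylinder at (-1.5, 3) is not intersected at this z (z outside [5.5, 16]); Taking the union: only the 7.5×17.5 cube is present, so the union is just that shape — 1 connected region; (whole slice rotated 55° about Z — lengths, areas and connectivity unchanged). Overall, the cross-section is a single solid region. Undo the 55° rotation: the query point maps to (0.473, 16.934) in the un-rotated model frame. The nearest boundary edge runs (0.00, 17.50)→(0.00, 0.00); distance from the point to it = 0.47 mm. The point is inside the cross-section, 0.47 mm from the nearest boundary — within the 0.8 mm shell band (1 × 0.8).

shell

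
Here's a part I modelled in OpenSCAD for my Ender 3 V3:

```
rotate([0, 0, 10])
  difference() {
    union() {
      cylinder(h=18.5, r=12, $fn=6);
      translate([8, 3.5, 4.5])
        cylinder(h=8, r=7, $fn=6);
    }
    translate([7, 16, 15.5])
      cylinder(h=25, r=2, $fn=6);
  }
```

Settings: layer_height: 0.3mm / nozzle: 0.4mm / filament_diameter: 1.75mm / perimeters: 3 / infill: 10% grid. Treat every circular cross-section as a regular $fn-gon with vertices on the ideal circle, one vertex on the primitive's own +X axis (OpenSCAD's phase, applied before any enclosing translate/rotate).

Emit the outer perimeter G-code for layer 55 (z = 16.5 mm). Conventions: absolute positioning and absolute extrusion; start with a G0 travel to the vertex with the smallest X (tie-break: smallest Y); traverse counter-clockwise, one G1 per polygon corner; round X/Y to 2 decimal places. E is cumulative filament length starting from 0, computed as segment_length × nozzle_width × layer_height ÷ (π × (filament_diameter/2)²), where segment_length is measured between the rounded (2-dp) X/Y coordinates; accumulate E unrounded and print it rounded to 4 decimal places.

At z = 16.5 mm: the cylinder: section is a regular 6-gon, circumradius r=12; the cylinder at (8, 3.5) does not reach this height (z outside [4.5, 12.5]); Taking the union: only the r=12 cylinder is present, so the union is just that shape — 1 connected region; the r=2 cylinder at (7, 16) gives a regular 6-gon of circumradius 2 (constant along its height); Taking the first minus the rest: starting from that combined region, the r=2 cylinder at (7, 16) misses the remaining region (no effect) — 1 connected region; (whole slice rotated 10° about Z — lengths, areas and connectivity unchanged). The outline is a single polygon with 6 vertices. Extrusion per mm of travel: 0.4 × 0.3 / (π × 0.875²) = 0.049890. Accumulating E over each segment gives final E = 3.5920.

G0 X-11.82 Y-2.08 Z16.50
G1 X-4.10 Y-11.28 E0.5992
G1 X7.71 Y-9.19 E1.1975
G1 X11.82 Y2.08 E1.7960
G1 X4.10 Y11.28 E2.3952
G1 X-7.71 Y9.19 E2.9936
G1 X-11.82 Y-2.08 E3.5920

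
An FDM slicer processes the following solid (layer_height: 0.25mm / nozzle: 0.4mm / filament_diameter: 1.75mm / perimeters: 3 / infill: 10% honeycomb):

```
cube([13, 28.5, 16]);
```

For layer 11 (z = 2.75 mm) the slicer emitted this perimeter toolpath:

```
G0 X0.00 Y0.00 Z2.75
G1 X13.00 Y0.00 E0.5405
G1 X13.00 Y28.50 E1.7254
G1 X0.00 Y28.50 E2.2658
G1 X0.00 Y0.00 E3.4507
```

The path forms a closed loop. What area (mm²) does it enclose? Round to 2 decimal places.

Apply the shoelace formula to the sequence of (X, Y) vertices; enclosed area = 370.50 mm².

370.50 mm²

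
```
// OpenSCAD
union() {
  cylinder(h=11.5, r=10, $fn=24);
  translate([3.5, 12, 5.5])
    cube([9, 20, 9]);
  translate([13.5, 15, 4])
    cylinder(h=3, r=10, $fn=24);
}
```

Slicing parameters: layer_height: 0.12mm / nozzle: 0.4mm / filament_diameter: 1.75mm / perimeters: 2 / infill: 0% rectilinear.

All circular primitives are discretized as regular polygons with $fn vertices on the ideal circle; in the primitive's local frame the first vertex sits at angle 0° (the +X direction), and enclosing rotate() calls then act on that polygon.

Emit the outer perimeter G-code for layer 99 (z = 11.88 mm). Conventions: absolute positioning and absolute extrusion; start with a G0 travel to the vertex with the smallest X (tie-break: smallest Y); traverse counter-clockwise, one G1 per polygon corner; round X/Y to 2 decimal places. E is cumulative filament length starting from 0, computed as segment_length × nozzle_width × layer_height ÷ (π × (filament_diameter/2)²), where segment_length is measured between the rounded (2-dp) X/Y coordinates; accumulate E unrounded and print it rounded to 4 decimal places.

At z = 11.88 mm: the cylinder is absent (z outside [0, 11.5]); the 9×20 cube at (3.5, 12) contributes its full rectangle; the cylinder at (13.5, 15) is absent (z outside [4, 7]); Combining (union): only the 9×20 cube at (3.5, 12) is present, so the union is just that shape — 1 connected region. The outline is a single polygon with 4 vertices. Extrusion per mm of travel: 0.4 × 0.12 / (π × 0.875²) = 0.019956. Accumulating E over each segment gives final E = 1.1575.

G0 X3.50 Y12.00 Z11.88
G1 X12.50 Y12.00 E0.1796
G1 X12.50 Y32.00 E0.5787
G1 X3.50 Y32.00 E0.7583
G1 X3.50 Y12.00 E1.1575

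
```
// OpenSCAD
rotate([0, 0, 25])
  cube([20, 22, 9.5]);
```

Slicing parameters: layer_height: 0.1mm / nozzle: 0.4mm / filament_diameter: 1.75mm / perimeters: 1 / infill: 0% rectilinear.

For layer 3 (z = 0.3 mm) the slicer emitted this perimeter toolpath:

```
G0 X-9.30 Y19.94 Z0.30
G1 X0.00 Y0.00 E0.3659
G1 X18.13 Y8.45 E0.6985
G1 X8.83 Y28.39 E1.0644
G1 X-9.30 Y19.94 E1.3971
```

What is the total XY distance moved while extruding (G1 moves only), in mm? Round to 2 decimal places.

Sum the Euclidean lengths of each G1 segment: total = 84.01 mm.

84.01 mm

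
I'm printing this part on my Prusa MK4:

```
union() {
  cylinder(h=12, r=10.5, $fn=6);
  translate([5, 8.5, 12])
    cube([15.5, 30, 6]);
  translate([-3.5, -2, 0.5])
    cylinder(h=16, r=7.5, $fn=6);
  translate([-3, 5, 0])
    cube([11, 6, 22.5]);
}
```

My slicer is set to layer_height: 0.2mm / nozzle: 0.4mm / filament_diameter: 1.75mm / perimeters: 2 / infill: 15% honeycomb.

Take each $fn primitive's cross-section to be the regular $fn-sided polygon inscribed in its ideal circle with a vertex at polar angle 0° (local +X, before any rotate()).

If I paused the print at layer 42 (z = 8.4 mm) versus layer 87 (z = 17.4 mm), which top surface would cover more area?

layer 87 (z = 17.4 mm)

Layer 42 (z = 8.4): the r=10.5 cylinder gives a regular 6-gon of circumradius 10.5 (constant along its height) (area = (6/2)·10.500²·sin(360°/6) = 286.44 mm²); the cube at (5, 8.5) does not reach this height (z outside [12, 18]); the r=7.5 cylinder at (-3.5, -2) gives a regular 6-gon of circumradius 7.5 (constant along its height) (area = (6/2)·7.500²·sin(360°/6) = 146.14 mm²); the 11×6 cube at (-3, 5) contributes its full rectangle (area 66.00 mm²); Taking the union: the regions partially overlap — summed areas 498.58 mm² minus the doubly-counted overlap 172.81 mm² gives 325.76 mm² — area = 325.76 mm². So its area = 325.76 mm². Layer 87 (z = 17.4): the cylinder does not reach this height (z outside [0, 12]); the 15.5×30 cube at (5, 8.5) contributes its full rectangle (area 465.00 mm²); the cylinder at (-3.5, -2) does not reach this height (z outside [0.5, 16.5]); the 11×6 cube at (-3, 5) contributes its full rectangle (area 66.00 mm²); Merging all regions: the regions partially overlap — summed areas 531.00 mm² minus the doubly-counted overlap 7.50 mm² gives 523.50 mm² — area = 523.50 mm². So its area = 523.50 mm². Layer 87 is larger (523.50 vs 325.76 mm²).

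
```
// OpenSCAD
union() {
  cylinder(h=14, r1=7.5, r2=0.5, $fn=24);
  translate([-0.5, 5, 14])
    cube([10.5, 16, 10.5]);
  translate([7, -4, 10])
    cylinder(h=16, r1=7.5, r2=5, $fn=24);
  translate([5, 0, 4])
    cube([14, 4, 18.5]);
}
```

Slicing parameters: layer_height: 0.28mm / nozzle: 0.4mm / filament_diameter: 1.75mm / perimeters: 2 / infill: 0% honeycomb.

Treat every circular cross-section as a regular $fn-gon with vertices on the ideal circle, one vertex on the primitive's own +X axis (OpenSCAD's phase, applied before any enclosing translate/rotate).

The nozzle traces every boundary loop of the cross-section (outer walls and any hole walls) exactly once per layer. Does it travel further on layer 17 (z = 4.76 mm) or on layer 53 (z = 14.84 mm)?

layer 53 (z = 14.84 mm)

Layer 17 (z = 4.76): the cone: at t=0.340 of its height the radius interpolates to r₁+(r₂−r₁)t = 5.120, giving a regular 24-gon of that circumradius (perimeter = 2·24·5.120·sin(180°/24) = 32.08 mm); the cube at (-0.5, 5) does not reach this height (z outside [14, 24.5]); the cone at (7, -4) is absent (z outside [10, 26]); the 14×4 cube at (5, 0) contributes its full rectangle (perimeter 36.00 mm); Merging all regions: the regions partially overlap (shared area 0.05 mm²), so the edge portions inside another operand are dropped and the merged outline is re-measured after clipping — boundary = 66.13 mm. So its perimeter = 66.13 mm. Layer 53 (z = 14.84): the cone does not reach this height (z outside [0, 14]); the cube at (-0.5, 5) (footprint 10.5×16) is included at this height (perimeter 53.00 mm); the cone at (7, -4): at t=0.302 of its height the radius interpolates to r₁+(r₂−r₁)t = 6.744, giving a regular 24-gon of that circumradius (perimeter = 2·24·6.744·sin(180°/24) = 42.25 mm); the cube at (5, 0) (footprint 14×4) is included at this height (perimeter 36.00 mm); Combining (union): the regions partially overlap (shared area 15.39 mm²), so the edge portions inside another operand are dropped and the merged outline is re-measured after clipping — boundary = 113.20 mm. So its perimeter = 113.20 mm. Layer 53 is larger (113.20 vs 66.13 mm).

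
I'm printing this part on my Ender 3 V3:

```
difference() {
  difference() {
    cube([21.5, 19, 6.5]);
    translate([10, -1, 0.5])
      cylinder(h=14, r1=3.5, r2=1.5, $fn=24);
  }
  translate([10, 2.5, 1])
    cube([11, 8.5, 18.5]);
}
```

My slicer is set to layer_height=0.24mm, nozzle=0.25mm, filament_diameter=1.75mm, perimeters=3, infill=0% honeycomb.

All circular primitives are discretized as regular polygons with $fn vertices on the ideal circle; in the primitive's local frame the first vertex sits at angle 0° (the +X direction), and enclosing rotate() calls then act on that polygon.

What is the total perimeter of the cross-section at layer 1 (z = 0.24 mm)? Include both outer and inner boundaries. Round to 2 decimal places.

At z = 0.24 mm: the 21.5×19 cube contributes its full rectangle (perimeter 81.00 mm); the cone at (10, -1) does not reach this height (z outside [0.5, 14.5]); After the difference (first − rest): none of the subtracted shapes is present at this height, so the 21.5×19 cube is unchanged — boundary = 81.00 mm; the cube at (10, 2.5) does not reach this height (z outside [1, 19.5]); Subtracting the remaining from the first: none of the subtracted shapes is present at this height, so that combined region is unchanged — boundary = 81.00 mm. Overall, the cross-section is a single solid region. Total boundary length (outer) = 81.00 mm.

81.00 mm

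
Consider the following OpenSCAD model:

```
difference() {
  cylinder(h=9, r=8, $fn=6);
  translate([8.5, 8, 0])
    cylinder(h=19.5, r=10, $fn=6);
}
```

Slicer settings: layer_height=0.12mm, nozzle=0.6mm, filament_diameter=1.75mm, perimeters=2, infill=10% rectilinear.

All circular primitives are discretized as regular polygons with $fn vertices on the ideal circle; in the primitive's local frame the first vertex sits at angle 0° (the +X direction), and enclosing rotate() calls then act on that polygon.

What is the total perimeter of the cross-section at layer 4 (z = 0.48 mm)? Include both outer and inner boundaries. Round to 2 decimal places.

47.24 mm

At z = 0.48 mm: the r=8 cylinder contributes a regular 6-gon of circumradius 8 (perimeter = 2·6·8.000·sin(180°/6) = 48.00 mm); the r=10 cylinder at (8.5, 8) gives a regular 6-gon of circumradius 10 (constant along its height) (perimeter = 2·6·10.000·sin(180°/6) = 60.00 mm); After the difference (first − rest): starting from the r=8 cylinder, the r=10 cylinder at (8.5, 8) partially overlaps it — only the 36.79 mm² overlap (of its 259.81 mm²) is removed, clipping the outline — boundary = 47.24 mm. Overall, the cross-section is a single solid region. Total boundary length (outer) = 47.24 mm.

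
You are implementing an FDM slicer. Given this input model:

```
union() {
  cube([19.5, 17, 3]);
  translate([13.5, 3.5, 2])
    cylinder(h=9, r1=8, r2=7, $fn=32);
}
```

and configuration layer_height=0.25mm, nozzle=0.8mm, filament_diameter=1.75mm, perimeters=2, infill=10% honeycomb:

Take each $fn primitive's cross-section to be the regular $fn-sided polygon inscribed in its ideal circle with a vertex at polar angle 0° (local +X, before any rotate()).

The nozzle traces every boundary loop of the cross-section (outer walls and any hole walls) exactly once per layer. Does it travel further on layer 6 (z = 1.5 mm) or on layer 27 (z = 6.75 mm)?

layer 6 (z = 1.5 mm)

Layer 6 (z = 1.5): the cube (footprint 19.5×17) is included at this height (perimeter 73.00 mm); the cone at (13.5, 3.5) is absent (z outside [2, 11]); Merging all regions: only the 19.5×17 cube is present, so the union is just that shape — boundary = 73.00 mm. So its perimeter = 73.00 mm. Layer 27 (z = 6.75): the cube is not intersected at this z (z outside [0, 3]); the cone at (13.5, 3.5) (r1=8→r2=7) has section circumradius 7.472 here — a regular 32-gon (perimeter = 2·32·7.472·sin(180°/32) = 46.87 mm); Taking the union: only the cone at (13.5, 3.5) is present, so the union is just that shape — boundary = 46.87 mm. So its perimeter = 46.87 mm. Layer 6 is larger (73.00 vs 46.87 mm).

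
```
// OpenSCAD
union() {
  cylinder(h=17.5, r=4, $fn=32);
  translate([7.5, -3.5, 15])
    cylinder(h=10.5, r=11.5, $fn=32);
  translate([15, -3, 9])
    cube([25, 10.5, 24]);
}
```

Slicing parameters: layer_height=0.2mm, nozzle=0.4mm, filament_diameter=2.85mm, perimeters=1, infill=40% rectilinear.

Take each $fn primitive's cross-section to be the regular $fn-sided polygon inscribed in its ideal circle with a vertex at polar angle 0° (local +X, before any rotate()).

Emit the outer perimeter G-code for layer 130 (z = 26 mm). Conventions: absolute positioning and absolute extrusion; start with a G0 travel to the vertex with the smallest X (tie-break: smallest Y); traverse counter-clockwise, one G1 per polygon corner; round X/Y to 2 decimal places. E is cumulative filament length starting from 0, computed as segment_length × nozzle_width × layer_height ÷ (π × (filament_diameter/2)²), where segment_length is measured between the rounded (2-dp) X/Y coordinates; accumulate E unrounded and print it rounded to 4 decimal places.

G0 X15.00 Y-3.00 Z26.00
G1 X40.00 Y-3.00 E0.3135
G1 X40.00 Y7.50 E0.4452
G1 X15.00 Y7.50 E0.7587
G1 X15.00 Y-3.00 E0.8904

At z = 26 mm: the cylinder does not reach this height (z outside [0, 17.5]); the cylinder at (7.5, -3.5) is absent (z outside [15, 25.5]); the cube at (15, -3) is present — its section is the full 25×10.5 rectangle; Combining (union): only the 25×10.5 cube at (15, -3) is present, so the union is just that shape — 1 connected region. The outline is a single polygon with 4 vertices. Extrusion per mm of travel: 0.4 × 0.2 / (π × 1.425²) = 0.012540. Accumulating E over each segment gives final E = 0.8904.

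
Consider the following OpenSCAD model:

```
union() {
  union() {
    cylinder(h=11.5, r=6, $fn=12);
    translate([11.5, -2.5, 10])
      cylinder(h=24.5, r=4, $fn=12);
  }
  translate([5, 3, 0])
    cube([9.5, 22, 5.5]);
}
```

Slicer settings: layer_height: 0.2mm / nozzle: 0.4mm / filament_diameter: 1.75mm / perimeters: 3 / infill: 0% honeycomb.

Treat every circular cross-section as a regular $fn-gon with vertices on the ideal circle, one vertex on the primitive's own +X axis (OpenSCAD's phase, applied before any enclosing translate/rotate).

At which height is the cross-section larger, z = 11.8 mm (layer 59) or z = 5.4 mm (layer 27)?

Layer 59 (z = 11.8): the cylinder is not intersected at this z (z outside [0, 11.5]); the r=4 cylinder at (11.5, -2.5) contributes a regular 12-gon of circumradius 4 (area = (12/2)·4.000²·sin(360°/12) = 48.00 mm²); Combining (union): only the r=4 cylinder at (11.5, -2.5) is present, so the union is just that shape — area = 48.00 mm²; the cube at (5, 3) does not reach this height (z outside [0, 5.5]); Combining (union): only the result so far is present, so the union is just that shape — area = 48.00 mm². So its area = 48.00 mm². Layer 27 (z = 5.4): the r=6 cylinder contributes a regular 12-gon of circumradius 6 (area = (12/2)·6.000²·sin(360°/12) = 108.00 mm²); the cylinder at (11.5, -2.5) is absent (z outside [10, 34.5]); Combining (union): only the r=6 cylinder is present, so the union is just that shape — area = 108.00 mm²; the cube at (5, 3) is present — its section is the full 9.5×22 rectangle (area 209.00 mm²); Taking the union: the regions partially overlap — summed areas 317.00 mm² minus the doubly-counted overlap 0.02 mm² gives 316.98 mm² — area = 316.98 mm². So its area = 316.98 mm². Layer 27 is larger (316.98 vs 48.00 mm²).

layer 27 (z = 5.4 mm)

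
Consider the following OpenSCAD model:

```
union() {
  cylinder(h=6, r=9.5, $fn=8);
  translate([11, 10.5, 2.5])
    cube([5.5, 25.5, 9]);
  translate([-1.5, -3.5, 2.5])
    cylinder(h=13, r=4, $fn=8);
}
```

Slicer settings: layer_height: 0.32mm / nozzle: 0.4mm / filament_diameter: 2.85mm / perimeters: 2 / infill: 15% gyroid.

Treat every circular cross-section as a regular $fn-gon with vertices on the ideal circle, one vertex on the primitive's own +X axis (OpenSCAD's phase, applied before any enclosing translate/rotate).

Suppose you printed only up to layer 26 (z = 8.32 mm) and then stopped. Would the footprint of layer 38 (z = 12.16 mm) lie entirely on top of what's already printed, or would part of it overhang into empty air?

entirely on top

Compare the two slices. At z = 8.32: the cylinder is not intersected at this z (z outside [0, 6]); the cube at (11, 10.5) (footprint 5.5×25.5) is included at this height (area 140.25 mm²); the cylinder at (-1.5, -3.5): section is a regular 8-gon, circumradius r=4 (area = (8/2)·4.000²·sin(360°/8) = 45.25 mm²); Merging all regions: the 2 present regions are separate (no shared area or edge), so areas and boundary lengths simply add and each stays a separate island — area = 185.50 mm². At z = 12.16: the cylinder is not intersected at this z (z outside [0, 6]); the cube at (11, 10.5) does not reach this height (z outside [2.5, 11.5]); the cylinder at (-1.5, -3.5): section is a regular 8-gon, circumradius r=4 (area = (8/2)·4.000²·sin(360°/8) = 45.25 mm²); Taking the union: only the r=4 cylinder at (-1.5, -3.5) is present, so the union is just that shape — area = 45.25 mm². Checking containment: the cross-section at z = 12.16 is a subset of the cross-section at z = 8.32.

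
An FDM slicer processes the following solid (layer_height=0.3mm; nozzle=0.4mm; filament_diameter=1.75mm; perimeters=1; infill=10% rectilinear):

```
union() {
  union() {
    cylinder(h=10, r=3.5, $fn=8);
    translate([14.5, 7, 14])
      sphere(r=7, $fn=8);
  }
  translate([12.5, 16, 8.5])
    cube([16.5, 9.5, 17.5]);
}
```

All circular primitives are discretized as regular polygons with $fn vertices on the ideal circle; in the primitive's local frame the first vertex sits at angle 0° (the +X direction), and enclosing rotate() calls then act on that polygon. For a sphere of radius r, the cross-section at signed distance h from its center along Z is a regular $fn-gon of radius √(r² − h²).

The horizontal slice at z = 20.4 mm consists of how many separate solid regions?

2

At z = 20.4 mm: the cylinder is absent (z outside [0, 10]); the sphere at (14.5, 7): section is a regular 8-gon, circumradius = √(r²−h²) = √(7²−6.4²) = 2.835; Taking the union: only the r=7 sphere at (14.5, 7) is present, so the union is just that shape — 1 connected region; the cube at (12.5, 16) (footprint 16.5×9.5) is included at this height; Merging all regions: the 2 present regions are separate (no shared area or edge), so areas and boundary lengths simply add and each stays a separate island — 2 connected regions. The result has 2 disconnected regions.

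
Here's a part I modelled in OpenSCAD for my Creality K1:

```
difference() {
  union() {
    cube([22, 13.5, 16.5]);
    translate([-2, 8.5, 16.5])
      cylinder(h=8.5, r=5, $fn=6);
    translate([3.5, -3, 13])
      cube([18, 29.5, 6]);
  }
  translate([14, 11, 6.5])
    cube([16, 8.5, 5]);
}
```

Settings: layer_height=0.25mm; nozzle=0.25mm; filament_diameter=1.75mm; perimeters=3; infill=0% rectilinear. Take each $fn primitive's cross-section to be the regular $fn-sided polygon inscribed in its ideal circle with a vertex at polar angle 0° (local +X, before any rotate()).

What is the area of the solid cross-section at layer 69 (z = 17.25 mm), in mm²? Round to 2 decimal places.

595.95 mm²

At z = 17.25 mm: the cube is absent (z outside [0, 16.5]); the r=5 cylinder at (-2, 8.5) gives a regular 6-gon of circumradius 5 (constant along its height) (area = (6/2)·5.000²·sin(360°/6) = 64.95 mm²); the 18×29.5 cube at (3.5, -3) contributes its full rectangle (area 531.00 mm²); Taking the union: the 2 present regions are separate (no shared area or edge), so areas and boundary lengths simply add and each stays a separate island — area = 595.95 mm²; the cube at (14, 11) is not intersected at this z (z outside [6.5, 11.5]); Taking the first minus the rest: none of the subtracted shapes is present at this height, so that combined region is unchanged — area = 595.95 mm². Overall, the cross-section has 2 separate islands. Net area = 595.95 mm².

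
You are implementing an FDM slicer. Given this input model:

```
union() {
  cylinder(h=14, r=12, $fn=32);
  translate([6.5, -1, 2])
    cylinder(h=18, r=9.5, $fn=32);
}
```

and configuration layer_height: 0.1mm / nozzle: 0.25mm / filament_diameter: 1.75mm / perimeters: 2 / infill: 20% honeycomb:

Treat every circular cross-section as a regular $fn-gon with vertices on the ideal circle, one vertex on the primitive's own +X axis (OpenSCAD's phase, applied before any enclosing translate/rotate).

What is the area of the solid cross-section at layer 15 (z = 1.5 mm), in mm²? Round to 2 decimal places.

At z = 1.5 mm: the cylinder: section is a regular 32-gon, circumradius r=12 (area = (32/2)·12.000²·sin(360°/32) = 449.49 mm²); the cylinder at (6.5, -1) does not reach this height (z outside [2, 20]); Merging all regions: only the r=12 cylinder is present, so the union is just that shape — area = 449.49 mm². Overall, the cross-section is a single solid region. Net area = 449.49 mm².

449.49 mm²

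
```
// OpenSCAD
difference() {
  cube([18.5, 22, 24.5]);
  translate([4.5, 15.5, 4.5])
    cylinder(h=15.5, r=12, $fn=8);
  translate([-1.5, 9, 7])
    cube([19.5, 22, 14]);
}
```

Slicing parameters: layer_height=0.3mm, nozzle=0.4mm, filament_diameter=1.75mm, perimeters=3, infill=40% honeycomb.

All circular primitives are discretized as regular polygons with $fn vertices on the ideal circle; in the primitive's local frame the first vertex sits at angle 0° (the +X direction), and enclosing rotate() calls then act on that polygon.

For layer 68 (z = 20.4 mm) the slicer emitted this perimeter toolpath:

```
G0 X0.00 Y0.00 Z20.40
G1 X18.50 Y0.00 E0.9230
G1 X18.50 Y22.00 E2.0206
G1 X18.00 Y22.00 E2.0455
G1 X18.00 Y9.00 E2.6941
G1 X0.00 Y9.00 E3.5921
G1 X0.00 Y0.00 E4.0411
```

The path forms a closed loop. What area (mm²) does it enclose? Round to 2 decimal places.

173.00 mm²

Apply the shoelace formula to the sequence of (X, Y) vertices; enclosed area = 173.00 mm².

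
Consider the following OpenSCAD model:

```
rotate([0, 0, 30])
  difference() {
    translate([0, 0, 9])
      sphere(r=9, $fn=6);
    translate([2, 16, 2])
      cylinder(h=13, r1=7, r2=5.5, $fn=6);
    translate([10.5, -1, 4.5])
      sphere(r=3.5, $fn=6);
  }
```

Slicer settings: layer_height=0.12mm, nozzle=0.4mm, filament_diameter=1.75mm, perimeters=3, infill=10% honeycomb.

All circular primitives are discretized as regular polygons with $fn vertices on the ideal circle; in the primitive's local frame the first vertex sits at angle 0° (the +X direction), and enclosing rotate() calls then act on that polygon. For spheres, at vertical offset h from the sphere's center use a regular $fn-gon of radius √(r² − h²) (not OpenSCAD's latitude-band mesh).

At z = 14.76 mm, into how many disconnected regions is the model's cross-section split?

1

At z = 14.76 mm: the r=9 sphere contributes a regular 6-gon of circumradius √(9²−5.76²) = 6.915; the cone at (2, 16) contributes a regular 6-gon of circumradius 5.528 (interpolated between r1=7 and r2=5.5 at t=0.982); the sphere at (10.5, -1) is absent (|z−center|=10.260 > r=3.5); After the difference (first − rest): starting from the r=9 sphere, the cone at (2, 16) misses the remaining region (no effect) — 1 connected region; (whole slice rotated 30° about Z — lengths, areas and connectivity unchanged). The result has 1 disconnected region.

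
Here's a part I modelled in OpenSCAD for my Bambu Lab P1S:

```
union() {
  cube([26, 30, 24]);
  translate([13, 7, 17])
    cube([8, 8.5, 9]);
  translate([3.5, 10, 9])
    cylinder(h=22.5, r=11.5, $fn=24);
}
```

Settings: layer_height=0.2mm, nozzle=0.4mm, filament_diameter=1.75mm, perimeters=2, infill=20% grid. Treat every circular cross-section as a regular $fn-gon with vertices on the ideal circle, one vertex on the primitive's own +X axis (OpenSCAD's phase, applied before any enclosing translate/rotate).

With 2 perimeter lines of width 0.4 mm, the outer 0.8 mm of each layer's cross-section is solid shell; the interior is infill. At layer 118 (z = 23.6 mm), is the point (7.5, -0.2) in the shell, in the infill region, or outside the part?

At z = 23.6 mm: the cube is present — its section is the full 26×30 rectangle; the cube at (13, 7) is present — its section is the full 8×8.5 rectangle; the r=11.5 cylinder at (3.5, 10) contributes a regular 24-gon of circumradius 11.5; Taking the union: the regions partially overlap (shared area 342.41 mm²), so overlapping operands fuse into one piece — 1 connected region. Overall, the cross-section is a single solid region. The nearest boundary edge runs (9.15, 0.00)→(6.48, -1.11); distance from the point to it = 0.45 mm. The point is inside the cross-section, 0.45 mm from the nearest boundary — within the 0.8 mm shell band (2 × 0.4).

shell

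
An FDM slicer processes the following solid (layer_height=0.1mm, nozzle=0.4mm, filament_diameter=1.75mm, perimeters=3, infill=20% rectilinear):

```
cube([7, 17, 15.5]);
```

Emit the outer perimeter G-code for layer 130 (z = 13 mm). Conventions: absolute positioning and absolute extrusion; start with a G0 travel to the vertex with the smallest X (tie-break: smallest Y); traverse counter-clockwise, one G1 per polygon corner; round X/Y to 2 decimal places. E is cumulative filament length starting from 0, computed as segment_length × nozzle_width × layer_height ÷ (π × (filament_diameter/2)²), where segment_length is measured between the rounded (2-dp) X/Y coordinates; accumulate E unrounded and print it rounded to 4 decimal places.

G0 X0.00 Y0.00 Z13.00
G1 X7.00 Y0.00 E0.1164
G1 X7.00 Y17.00 E0.3991
G1 X0.00 Y17.00 E0.5155
G1 X0.00 Y0.00 E0.7982

At z = 13 mm: the cube is present — its section is the full 7×17 rectangle. The outline is a single polygon with 4 vertices. Extrusion per mm of travel: 0.4 × 0.1 / (π × 0.875²) = 0.016630. Accumulating E over each segment gives final E = 0.7982.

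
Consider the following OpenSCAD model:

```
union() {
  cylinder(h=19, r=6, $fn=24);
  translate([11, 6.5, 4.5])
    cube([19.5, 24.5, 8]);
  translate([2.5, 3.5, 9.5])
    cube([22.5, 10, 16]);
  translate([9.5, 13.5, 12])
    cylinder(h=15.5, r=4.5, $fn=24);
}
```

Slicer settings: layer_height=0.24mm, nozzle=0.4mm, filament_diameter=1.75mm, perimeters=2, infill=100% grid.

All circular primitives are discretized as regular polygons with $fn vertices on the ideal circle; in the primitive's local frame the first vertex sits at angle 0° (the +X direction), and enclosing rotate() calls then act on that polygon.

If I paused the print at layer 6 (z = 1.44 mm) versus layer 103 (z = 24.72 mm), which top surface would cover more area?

Layer 6 (z = 1.44): the r=6 cylinder contributes a regular 24-gon of circumradius 6 (area = (24/2)·6.000²·sin(360°/24) = 111.81 mm²); the cube at (11, 6.5) is absent (z outside [4.5, 12.5]); the cube at (2.5, 3.5) is not intersected at this z (z outside [9.5, 25.5]); the cylinder at (9.5, 13.5) is absent (z outside [12, 27.5]); Combining (union): only the r=6 cylinder is present, so the union is just that shape — area = 111.81 mm². So its area = 111.81 mm². Layer 103 (z = 24.72): the cylinder does not reach this height (z outside [0, 19]); the cube at (11, 6.5) does not reach this height (z outside [4.5, 12.5]); the 22.5×10 cube at (2.5, 3.5) contributes its full rectangle (area 225.00 mm²); the r=4.5 cylinder at (9.5, 13.5) gives a regular 24-gon of circumradius 4.5 (constant along its height) (area = (24/2)·4.500²·sin(360°/24) = 62.89 mm²); Merging all regions: the regions partially overlap — summed areas 287.89 mm² minus the doubly-counted overlap 31.45 mm² gives 256.45 mm² — area = 256.45 mm². So its area = 256.45 mm². Layer 103 is larger (256.45 vs 111.81 mm²).

layer 103 (z = 24.72 mm)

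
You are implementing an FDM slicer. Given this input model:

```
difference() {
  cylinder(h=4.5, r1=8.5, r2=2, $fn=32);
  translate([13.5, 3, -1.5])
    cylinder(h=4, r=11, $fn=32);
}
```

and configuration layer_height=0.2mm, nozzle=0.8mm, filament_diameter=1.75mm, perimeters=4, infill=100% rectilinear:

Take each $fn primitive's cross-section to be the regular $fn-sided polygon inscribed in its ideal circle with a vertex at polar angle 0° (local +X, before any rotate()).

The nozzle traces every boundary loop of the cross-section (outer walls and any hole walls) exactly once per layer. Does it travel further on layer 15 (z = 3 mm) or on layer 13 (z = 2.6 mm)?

layer 13 (z = 2.6 mm)

Layer 15 (z = 3): the cone (r1=8.5→r2=2) has section circumradius 4.167 here — a regular 32-gon (perimeter = 2·32·4.167·sin(180°/32) = 26.14 mm); the cylinder at (13.5, 3) is absent (z outside [-1.5, 2.5]); After the difference (first − rest): none of the subtracted shapes is present at this height, so the cone is unchanged — boundary = 26.14 mm. So its perimeter = 26.14 mm. Layer 13 (z = 2.6): the cone: at t=0.578 of its height the radius interpolates to r₁+(r₂−r₁)t = 4.744, giving a regular 32-gon of that circumradius (perimeter = 2·32·4.744·sin(180°/32) = 29.76 mm); the cylinder at (13.5, 3) is absent (z outside [-1.5, 2.5]); Taking the first minus the rest: none of the subtracted shapes is present at this height, so the cone is unchanged — boundary = 29.76 mm. So its perimeter = 29.76 mm. Layer 13 is larger (29.76 vs 26.14 mm).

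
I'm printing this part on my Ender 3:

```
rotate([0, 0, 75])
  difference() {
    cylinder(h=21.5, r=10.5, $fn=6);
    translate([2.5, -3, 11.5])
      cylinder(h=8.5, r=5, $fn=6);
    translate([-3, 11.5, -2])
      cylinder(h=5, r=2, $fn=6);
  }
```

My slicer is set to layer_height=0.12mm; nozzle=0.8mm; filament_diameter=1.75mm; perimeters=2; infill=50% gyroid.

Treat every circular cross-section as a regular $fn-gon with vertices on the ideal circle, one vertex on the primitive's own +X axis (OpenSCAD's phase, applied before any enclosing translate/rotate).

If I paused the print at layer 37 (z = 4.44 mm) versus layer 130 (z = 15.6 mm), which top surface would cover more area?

layer 37 (z = 4.44 mm)

Layer 37 (z = 4.44): the r=10.5 cylinder contributes a regular 6-gon of circumradius 10.5 (area = (6/2)·10.500²·sin(360°/6) = 286.44 mm²); the cylinder at (2.5, -3) is absent (z outside [11.5, 20]); the cylinder at (-3, 11.5) is absent (z outside [-2, 3]); Taking the first minus the rest: none of the subtracted shapes is present at this height, so the r=10.5 cylinder is unchanged — area = 286.44 mm²; (rotated 75° about Z; rotation is an isometry so areas/perimeters/island counts are preserved). So its area = 286.44 mm². Layer 130 (z = 15.6): the cylinder: section is a regular 6-gon, circumradius r=10.5 (area = (6/2)·10.500²·sin(360°/6) = 286.44 mm²); the r=5 cylinder at (2.5, -3) gives a regular 6-gon of circumradius 5 (constant along its height) (area = (6/2)·5.000²·sin(360°/6) = 64.95 mm²); the cylinder at (-3, 11.5) does not reach this height (z outside [-2, 3]); Subtracting the remaining from the first: starting from the r=10.5 cylinder (286.44 mm²), the r=5 cylinder at (2.5, -3) lies wholly inside it (removes its full 64.95 mm² and its 30.00 mm outline becomes a hole wall) — area = 221.49 mm²; (rotated 75° about Z; rotation is an isometry so areas/perimeters/island counts are preserved). So its area = 221.49 mm². Layer 37 is larger (286.44 vs 221.49 mm²).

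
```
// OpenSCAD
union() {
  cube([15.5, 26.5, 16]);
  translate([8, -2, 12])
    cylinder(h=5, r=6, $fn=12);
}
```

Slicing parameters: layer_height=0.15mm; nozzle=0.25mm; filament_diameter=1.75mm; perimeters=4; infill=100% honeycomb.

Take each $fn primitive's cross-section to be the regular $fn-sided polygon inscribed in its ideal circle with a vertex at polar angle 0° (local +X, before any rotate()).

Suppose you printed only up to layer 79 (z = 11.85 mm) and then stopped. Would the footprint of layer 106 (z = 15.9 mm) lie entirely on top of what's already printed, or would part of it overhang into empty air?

Compare the two slices. At z = 11.85: the 15.5×26.5 cube contributes its full rectangle (area 410.75 mm²); the cylinder at (8, -2) is absent (z outside [12, 17]); Combining (union): only the 15.5×26.5 cube is present, so the union is just that shape — area = 410.75 mm². At z = 15.9: the 15.5×26.5 cube contributes its full rectangle (area 410.75 mm²); the r=6 cylinder at (8, -2) contributes a regular 12-gon of circumradius 6 (area = (12/2)·6.000²·sin(360°/12) = 108.00 mm²); Combining (union): the regions partially overlap — summed areas 518.75 mm² minus the doubly-counted overlap 31.07 mm² gives 487.68 mm² — area = 487.68 mm². Checking containment: at z = 15.9 the cross-section extends beyond the z = 11.85 cross-section by about 76.93 mm².

part overhangs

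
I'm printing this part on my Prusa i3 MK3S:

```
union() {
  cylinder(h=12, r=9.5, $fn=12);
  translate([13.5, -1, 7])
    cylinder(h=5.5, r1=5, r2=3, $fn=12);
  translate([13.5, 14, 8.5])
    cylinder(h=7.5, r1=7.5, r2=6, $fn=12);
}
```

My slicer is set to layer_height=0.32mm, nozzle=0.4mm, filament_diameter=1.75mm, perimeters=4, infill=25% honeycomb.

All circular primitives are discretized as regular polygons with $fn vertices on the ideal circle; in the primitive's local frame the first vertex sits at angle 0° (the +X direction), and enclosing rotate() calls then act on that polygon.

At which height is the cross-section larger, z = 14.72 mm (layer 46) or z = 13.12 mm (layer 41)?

layer 41 (z = 13.12 mm)

Layer 46 (z = 14.72): the cylinder is absent (z outside [0, 12]); the cone at (13.5, -1) does not reach this height (z outside [7, 12.5]); the cone at (13.5, 14): at t=0.829 of its height the radius interpolates to r₁+(r₂−r₁)t = 6.256, giving a regular 12-gon of that circumradius (area = (12/2)·6.256²·sin(360°/12) = 117.41 mm²); Taking the union: only the cone at (13.5, 14) is present, so the union is just that shape — area = 117.41 mm². So its area = 117.41 mm². Layer 41 (z = 13.12): the cylinder is not intersected at this z (z outside [0, 12]); the cone at (13.5, -1) is not intersected at this z (z outside [7, 12.5]); the cone at (13.5, 14) contributes a regular 12-gon of circumradius 6.576 (interpolated between r1=7.5 and r2=6 at t=0.616) (area = (12/2)·6.576²·sin(360°/12) = 129.73 mm²); Merging all regions: only the cone at (13.5, 14) is present, so the union is just that shape — area = 129.73 mm². So its area = 129.73 mm². Layer 41 is larger (129.73 vs 117.41 mm²).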